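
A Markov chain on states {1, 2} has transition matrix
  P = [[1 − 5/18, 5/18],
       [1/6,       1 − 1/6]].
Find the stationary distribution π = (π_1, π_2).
π_1 = 3/8, π_2 = 5/8

Solve πP = π with π_1 + π_2 = 1. From πP = π: π_1 · (1 − 5/18) + π_2 · 1/6 = π_1 ⇒ π_2 · 1/6 = π_1 · 5/18 ⇒ π_2/π_1 = (5/18)/(1/6) = 5/3. Together with π_1 + π_2 = 1:
  π_1 = (1/6)/(5/18 + 1/6) = (1/6)/(4/9) = 3/8,
  π_2 = (5/18)/(5/18 + 1/6) = (5/18)/(4/9) = 5/8.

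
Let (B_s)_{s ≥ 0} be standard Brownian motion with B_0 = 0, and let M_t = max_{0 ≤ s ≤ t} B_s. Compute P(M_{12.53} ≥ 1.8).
P(M_{12.53} ≥ 1.8) = 2·P(B_{12.53} ≥ 1.8) = 2(1 − Φ(1.8/√12.53)) ≈ 0.6111

By the reflection principle for Brownian motion, P(M_t ≥ a) = 2 · P(B_t ≥ a) for a ≥ 0. Since B_t ~ N(0, t), P(B_t ≥ 1.8) = 1 − Φ(1.8/√t) = 1 − Φ(1.8/√12.53) = 1 − Φ(0.5085). So
  P(M_{12.53} ≥ 1.8) = 2(1 − Φ(0.5085)) ≈ 0.6111.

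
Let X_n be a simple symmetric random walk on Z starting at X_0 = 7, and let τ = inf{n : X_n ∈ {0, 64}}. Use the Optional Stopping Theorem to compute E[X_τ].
E[X_τ] = 7

X_n is a martingale and τ is a bounded-mean stopping time (indeed τ is finite a.s. with bounded expectation since the walk is in a bounded region). By the OST, E[X_τ] = E[X_0] = 7. Equivalently: E[X_τ] = 64 · P(hit 64 first) + 0 · P(hit 0 first) = 64 · (7/64) = 7.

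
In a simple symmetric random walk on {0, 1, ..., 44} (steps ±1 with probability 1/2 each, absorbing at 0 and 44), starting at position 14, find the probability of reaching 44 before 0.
P(hit 44 before 0) = 14/44 = 7/22

Let u_k = P(hit 44 before 0 | start at k). Then u_0 = 0, u_44 = 1, and u_k = u_{k-1}/2 + u_{k+1}/2 for 1 ≤ k ≤ 43. This harmonic recurrence is solved by u_k = k/44, giving u_14 = 14/44 = 7/22.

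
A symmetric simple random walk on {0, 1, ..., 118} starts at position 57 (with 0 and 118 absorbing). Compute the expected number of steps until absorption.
E[τ | X_0 = 57] = 3477

Let v_k = E[τ | X_0 = k]. Boundary: v_0 = v_118 = 0. Recurrence: v_k = 1 + (v_{k-1} + v_{k+1})/2 for 1 ≤ k ≤ 117. The particular solution to v_k − (v_{k-1} + v_{k+1})/2 = 1 is v_k = −k^2. Adding homogeneous solution A + B k and matching boundaries gives v_k = k (118 − k). Substituting k = 57: v_57 = 57 · 61 = 3477.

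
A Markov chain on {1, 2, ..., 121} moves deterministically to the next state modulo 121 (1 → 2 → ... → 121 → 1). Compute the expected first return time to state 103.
E[T_103 | X_0 = 103] = 121

The chain cycles deterministically, so starting at state 103 it returns in exactly 121 steps. Equivalently, the stationary distribution is uniform π_j = 1/121 for every state j, so by Kac's formula E[T_103] = 1/π_103 = 121.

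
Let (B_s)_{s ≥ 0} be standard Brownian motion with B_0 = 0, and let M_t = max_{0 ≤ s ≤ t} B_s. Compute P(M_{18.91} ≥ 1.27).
P(M_{18.91} ≥ 1.27) = 2·P(B_{18.91} ≥ 1.27) = 2(1 − Φ(1.27/√18.91)) ≈ 0.7702

By the reflection principle for Brownian motion, P(M_t ≥ a) = 2 · P(B_t ≥ a) for a ≥ 0. Since B_t ~ N(0, t), P(B_t ≥ 1.27) = 1 − Φ(1.27/√t) = 1 − Φ(1.27/√18.91) = 1 − Φ(0.2921). So
  P(M_{18.91} ≥ 1.27) = 2(1 − Φ(0.2921)) ≈ 0.7702.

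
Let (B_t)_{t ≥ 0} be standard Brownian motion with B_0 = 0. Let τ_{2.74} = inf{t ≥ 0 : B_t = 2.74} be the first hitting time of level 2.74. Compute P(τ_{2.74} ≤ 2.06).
P(τ_{2.74} ≤ 2.06) = 2(1 − Φ(2.74/√2.06)) = 2(1 − Φ(1.9090)) ≈ 0.0563

By the reflection principle for standard BM, P(τ_b ≤ t) = 2 · P(B_t ≥ b). Since B_t ~ N(0, t), P(B_t ≥ 2.74) = 1 − Φ(2.74/√t) = 1 − Φ(2.74/√2.06) = 1 − Φ(1.9090) ≈ 0.02813. Doubling: P(τ_{2.74} ≤ 2.06) ≈ 2 · 0.02813 = 0.05626 ≈ 0.0563.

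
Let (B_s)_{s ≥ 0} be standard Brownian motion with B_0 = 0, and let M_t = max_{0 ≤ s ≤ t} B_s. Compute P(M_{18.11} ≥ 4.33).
P(M_{18.11} ≥ 4.33) = 2·P(B_{18.11} ≥ 4.33) = 2(1 − Φ(4.33/√18.11)) ≈ 0.3089

By the reflection principle for Brownian motion, P(M_t ≥ a) = 2 · P(B_t ≥ a) for a ≥ 0. Since B_t ~ N(0, t), P(B_t ≥ 4.33) = 1 − Φ(4.33/√t) = 1 − Φ(4.33/√18.11) = 1 − Φ(1.0175). So
  P(M_{18.11} ≥ 4.33) = 2(1 − Φ(1.0175)) ≈ 0.3089.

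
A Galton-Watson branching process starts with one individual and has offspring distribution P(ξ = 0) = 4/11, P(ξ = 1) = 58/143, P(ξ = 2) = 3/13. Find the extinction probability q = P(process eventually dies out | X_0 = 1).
q = 1

Mean offspring μ = 0·4/11 + 1·58/143 + 2·3/13 = 124/143 ≤ 1. For μ ≤ 1 with offspring not concentrated at 1, the Galton-Watson process goes extinct almost surely, so q = 1.
(Algebraic check: The pgf is f(s) = 4/11 + 58/143·s + 3/13·s². The extinction probability q is the smallest fixed point of f in [0, 1]. Setting s = f(s):
  3/13·s² + (58/143 − 1)·s + 4/11 = 0
  3/13·s² − (4/11 + 3/13)·s + 4/11 = 0
which factors as (s − 1)·(3/13·s − 4/11) = 0, giving roots s = 1 and s = (4/11)/(3/13) = 52/33. Since 52/33 ≥ 1, the smallest root in [0, 1] is s = 1.)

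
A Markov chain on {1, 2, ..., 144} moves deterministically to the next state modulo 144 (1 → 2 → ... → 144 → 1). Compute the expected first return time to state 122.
E[T_122 | X_0 = 122] = 144

The chain cycles deterministically, so starting at state 122 it returns in exactly 144 steps. Equivalently, the stationary distribution is uniform π_j = 1/144 for every state j, so by Kac's formula E[T_122] = 1/π_122 = 144.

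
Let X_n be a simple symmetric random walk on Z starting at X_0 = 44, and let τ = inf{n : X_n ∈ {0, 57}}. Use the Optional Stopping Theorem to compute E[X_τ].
E[X_τ] = 44

X_n is a martingale and τ is a bounded-mean stopping time (indeed τ is finite a.s. with bounded expectation since the walk is in a bounded region). By the OST, E[X_τ] = E[X_0] = 44. Equivalently: E[X_τ] = 57 · P(hit 57 first) + 0 · P(hit 0 first) = 57 · (44/57) = 44.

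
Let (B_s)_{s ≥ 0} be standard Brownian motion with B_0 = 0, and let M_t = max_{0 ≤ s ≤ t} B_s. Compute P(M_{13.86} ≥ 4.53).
P(M_{13.86} ≥ 4.53) = 2·P(B_{13.86} ≥ 4.53) = 2(1 − Φ(4.53/√13.86)) ≈ 0.2237

By the reflection principle for Brownian motion, P(M_t ≥ a) = 2 · P(B_t ≥ a) for a ≥ 0. Since B_t ~ N(0, t), P(B_t ≥ 4.53) = 1 − Φ(4.53/√t) = 1 − Φ(4.53/√13.86) = 1 − Φ(1.2168). So
  P(M_{13.86} ≥ 4.53) = 2(1 − Φ(1.2168)) ≈ 0.2237.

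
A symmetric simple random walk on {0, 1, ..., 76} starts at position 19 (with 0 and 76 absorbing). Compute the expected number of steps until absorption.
E[τ | X_0 = 19] = 1083

Let v_k = E[τ | X_0 = k]. Boundary: v_0 = v_76 = 0. Recurrence: v_k = 1 + (v_{k-1} + v_{k+1})/2 for 1 ≤ k ≤ 75. The particular solution to v_k − (v_{k-1} + v_{k+1})/2 = 1 is v_k = −k^2. Adding homogeneous solution A + B k and matching boundaries gives v_k = k (76 − k). Substituting k = 19: v_19 = 19 · 57 = 1083.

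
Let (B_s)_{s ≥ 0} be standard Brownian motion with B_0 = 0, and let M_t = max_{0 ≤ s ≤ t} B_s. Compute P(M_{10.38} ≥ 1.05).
P(M_{10.38} ≥ 1.05) = 2·P(B_{10.38} ≥ 1.05) = 2(1 − Φ(1.05/√10.38)) ≈ 0.7445

By the reflection principle for Brownian motion, P(M_t ≥ a) = 2 · P(B_t ≥ a) for a ≥ 0. Since B_t ~ N(0, t), P(B_t ≥ 1.05) = 1 − Φ(1.05/√t) = 1 − Φ(1.05/√10.38) = 1 − Φ(0.3259). So
  P(M_{10.38} ≥ 1.05) = 2(1 − Φ(0.3259)) ≈ 0.7445.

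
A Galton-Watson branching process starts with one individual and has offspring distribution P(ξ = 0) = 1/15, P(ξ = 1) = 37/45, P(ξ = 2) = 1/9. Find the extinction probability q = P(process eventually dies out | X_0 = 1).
q = 3/5

The pgf is f(s) = 1/15 + 37/45·s + 1/9·s². The extinction probability q is the smallest fixed point of f in [0, 1]. Setting s = f(s):
  1/9·s² + (37/45 − 1)·s + 1/15 = 0
  1/9·s² − (1/15 + 1/9)·s + 1/15 = 0
which factors as (s − 1)·(1/9·s − 1/15) = 0, giving roots s = 1 and s = (1/15)/(1/9) = 3/5.
Mean offspring μ = 37/45 + 2·1/9 = 47/45 > 1 (supercritical), so q < 1. The extinction probability is the smaller root: q = (1/15)/(1/9) = 3/5.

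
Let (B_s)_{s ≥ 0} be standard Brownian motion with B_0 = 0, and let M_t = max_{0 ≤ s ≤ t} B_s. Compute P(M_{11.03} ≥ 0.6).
P(M_{11.03} ≥ 0.6) = 2·P(B_{11.03} ≥ 0.6) = 2(1 − Φ(0.6/√11.03)) ≈ 0.8566

By the reflection principle for Brownian motion, P(M_t ≥ a) = 2 · P(B_t ≥ a) for a ≥ 0. Since B_t ~ N(0, t), P(B_t ≥ 0.6) = 1 − Φ(0.6/√t) = 1 − Φ(0.6/√11.03) = 1 − Φ(0.1807). So
  P(M_{11.03} ≥ 0.6) = 2(1 − Φ(0.1807)) ≈ 0.8566.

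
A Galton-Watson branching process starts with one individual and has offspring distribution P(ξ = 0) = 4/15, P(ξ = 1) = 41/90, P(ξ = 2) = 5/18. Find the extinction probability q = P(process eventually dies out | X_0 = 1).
q = 24/25

The pgf is f(s) = 4/15 + 41/90·s + 5/18·s². The extinction probability q is the smallest fixed point of f in [0, 1]. Setting s = f(s):
  5/18·s² + (41/90 − 1)·s + 4/15 = 0
  5/18·s² − (4/15 + 5/18)·s + 4/15 = 0
which factors as (s − 1)·(5/18·s − 4/15) = 0, giving roots s = 1 and s = (4/15)/(5/18) = 24/25.
Mean offspring μ = 41/90 + 2·5/18 = 91/90 > 1 (supercritical), so q < 1. The extinction probability is the smaller root: q = (4/15)/(5/18) = 24/25.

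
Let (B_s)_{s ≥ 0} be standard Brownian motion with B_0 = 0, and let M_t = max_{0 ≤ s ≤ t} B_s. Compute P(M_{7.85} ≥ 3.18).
P(M_{7.85} ≥ 3.18) = 2·P(B_{7.85} ≥ 3.18) = 2(1 − Φ(3.18/√7.85)) ≈ 0.2564

By the reflection principle for Brownian motion, P(M_t ≥ a) = 2 · P(B_t ≥ a) for a ≥ 0. Since B_t ~ N(0, t), P(B_t ≥ 3.18) = 1 − Φ(3.18/√t) = 1 − Φ(3.18/√7.85) = 1 − Φ(1.1350). So
  P(M_{7.85} ≥ 3.18) = 2(1 − Φ(1.1350)) ≈ 0.2564.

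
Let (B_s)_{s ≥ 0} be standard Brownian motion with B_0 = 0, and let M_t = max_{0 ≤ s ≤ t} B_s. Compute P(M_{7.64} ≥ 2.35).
P(M_{7.64} ≥ 2.35) = 2·P(B_{7.64} ≥ 2.35) = 2(1 − Φ(2.35/√7.64)) ≈ 0.3952

By the reflection principle for Brownian motion, P(M_t ≥ a) = 2 · P(B_t ≥ a) for a ≥ 0. Since B_t ~ N(0, t), P(B_t ≥ 2.35) = 1 − Φ(2.35/√t) = 1 − Φ(2.35/√7.64) = 1 − Φ(0.8502). So
  P(M_{7.64} ≥ 2.35) = 2(1 − Φ(0.8502)) ≈ 0.3952.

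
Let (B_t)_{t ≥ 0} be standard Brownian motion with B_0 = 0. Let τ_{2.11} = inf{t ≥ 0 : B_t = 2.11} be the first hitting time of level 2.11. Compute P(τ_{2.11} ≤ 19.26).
P(τ_{2.11} ≤ 19.26) = 2(1 − Φ(2.11/√19.26)) = 2(1 − Φ(0.4808)) ≈ 0.6307

By the reflection principle for standard BM, P(τ_b ≤ t) = 2 · P(B_t ≥ b). Since B_t ~ N(0, t), P(B_t ≥ 2.11) = 1 − Φ(2.11/√t) = 1 − Φ(2.11/√19.26) = 1 − Φ(0.4808) ≈ 0.31533. Doubling: P(τ_{2.11} ≤ 19.26) ≈ 2 · 0.31533 = 0.63066 ≈ 0.6307.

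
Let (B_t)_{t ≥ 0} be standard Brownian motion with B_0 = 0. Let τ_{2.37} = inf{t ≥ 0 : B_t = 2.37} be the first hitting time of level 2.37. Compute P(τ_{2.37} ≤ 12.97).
P(τ_{2.37} ≤ 12.97) = 2(1 − Φ(2.37/√12.97)) = 2(1 − Φ(0.6581)) ≈ 0.5105

By the reflection principle for standard BM, P(τ_b ≤ t) = 2 · P(B_t ≥ b). Since B_t ~ N(0, t), P(B_t ≥ 2.37) = 1 − Φ(2.37/√t) = 1 − Φ(2.37/√12.97) = 1 − Φ(0.6581) ≈ 0.25524. Doubling: P(τ_{2.37} ≤ 12.97) ≈ 2 · 0.25524 = 0.51048 ≈ 0.5105.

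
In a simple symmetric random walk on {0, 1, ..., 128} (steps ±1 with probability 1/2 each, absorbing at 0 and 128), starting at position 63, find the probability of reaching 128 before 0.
P(hit 128 before 0) = 63/128

Let u_k = P(hit 128 before 0 | start at k). Then u_0 = 0, u_128 = 1, and u_k = u_{k-1}/2 + u_{k+1}/2 for 1 ≤ k ≤ 127. This harmonic recurrence is solved by u_k = k/128, giving u_63 = 63/128.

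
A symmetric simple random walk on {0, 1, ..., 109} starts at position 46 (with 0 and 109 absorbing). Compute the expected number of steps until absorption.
E[τ | X_0 = 46] = 2898

Let v_k = E[τ | X_0 = k]. Boundary: v_0 = v_109 = 0. Recurrence: v_k = 1 + (v_{k-1} + v_{k+1})/2 for 1 ≤ k ≤ 108. The particular solution to v_k − (v_{k-1} + v_{k+1})/2 = 1 is v_k = −k^2. Adding homogeneous solution A + B k and matching boundaries gives v_k = k (109 − k). Substituting k = 46: v_46 = 46 · 63 = 2898.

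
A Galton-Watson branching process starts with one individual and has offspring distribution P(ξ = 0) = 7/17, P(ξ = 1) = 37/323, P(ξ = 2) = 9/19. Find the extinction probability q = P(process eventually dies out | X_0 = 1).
q = 133/153

The pgf is f(s) = 7/17 + 37/323·s + 9/19·s². The extinction probability q is the smallest fixed point of f in [0, 1]. Setting s = f(s):
  9/19·s² + (37/323 − 1)·s + 7/17 = 0
  9/19·s² − (7/17 + 9/19)·s + 7/17 = 0
which factors as (s − 1)·(9/19·s − 7/17) = 0, giving roots s = 1 and s = (7/17)/(9/19) = 133/153.
Mean offspring μ = 37/323 + 2·9/19 = 343/323 > 1 (supercritical), so q < 1. The extinction probability is the smaller root: q = (7/17)/(9/19) = 133/153.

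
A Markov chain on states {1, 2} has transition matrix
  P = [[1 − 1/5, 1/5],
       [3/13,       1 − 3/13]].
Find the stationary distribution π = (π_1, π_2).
π_1 = 15/28, π_2 = 13/28

Solve πP = π with π_1 + π_2 = 1. From πP = π: π_1 · (1 − 1/5) + π_2 · 3/13 = π_1 ⇒ π_2 · 3/13 = π_1 · 1/5 ⇒ π_2/π_1 = (1/5)/(3/13) = 13/15. Together with π_1 + π_2 = 1:
  π_1 = (3/13)/(1/5 + 3/13) = (3/13)/(28/65) = 15/28,
  π_2 = (1/5)/(1/5 + 3/13) = (1/5)/(28/65) = 13/28.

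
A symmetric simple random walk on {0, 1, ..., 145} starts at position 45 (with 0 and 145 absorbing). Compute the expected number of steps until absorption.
E[τ | X_0 = 45] = 4500

Let v_k = E[τ | X_0 = k]. Boundary: v_0 = v_145 = 0. Recurrence: v_k = 1 + (v_{k-1} + v_{k+1})/2 for 1 ≤ k ≤ 144. The particular solution to v_k − (v_{k-1} + v_{k+1})/2 = 1 is v_k = −k^2. Adding homogeneous solution A + B k and matching boundaries gives v_k = k (145 − k). Substituting k = 45: v_45 = 45 · 100 = 4500.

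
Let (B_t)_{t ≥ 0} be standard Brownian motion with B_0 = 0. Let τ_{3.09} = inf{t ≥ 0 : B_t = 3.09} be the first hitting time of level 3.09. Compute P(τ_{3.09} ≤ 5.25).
P(τ_{3.09} ≤ 5.25) = 2(1 − Φ(3.09/√5.25)) = 2(1 − Φ(1.3486)) ≈ 0.1775

By the reflection principle for standard BM, P(τ_b ≤ t) = 2 · P(B_t ≥ b). Since B_t ~ N(0, t), P(B_t ≥ 3.09) = 1 − Φ(3.09/√t) = 1 − Φ(3.09/√5.25) = 1 − Φ(1.3486) ≈ 0.08873. Doubling: P(τ_{3.09} ≤ 5.25) ≈ 2 · 0.08873 = 0.17746 ≈ 0.1775.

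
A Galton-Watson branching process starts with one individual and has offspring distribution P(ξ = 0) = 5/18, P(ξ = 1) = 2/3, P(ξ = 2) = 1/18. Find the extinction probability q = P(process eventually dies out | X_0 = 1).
q = 1

Mean offspring μ = 0·5/18 + 1·2/3 + 2·1/18 = 7/9 ≤ 1. For μ ≤ 1 with offspring not concentrated at 1, the Galton-Watson process goes extinct almost surely, so q = 1.
(Algebraic check: The pgf is f(s) = 5/18 + 2/3·s + 1/18·s². The extinction probability q is the smallest fixed point of f in [0, 1]. Setting s = f(s):
  1/18·s² + (2/3 − 1)·s + 5/18 = 0
  1/18·s² − (5/18 + 1/18)·s + 5/18 = 0
which factors as (s − 1)·(1/18·s − 5/18) = 0, giving roots s = 1 and s = (5/18)/(1/18) = 5. Since 5 ≥ 1, the smallest root in [0, 1] is s = 1.)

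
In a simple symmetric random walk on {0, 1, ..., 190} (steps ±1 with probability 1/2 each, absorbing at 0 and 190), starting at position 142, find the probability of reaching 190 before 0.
P(hit 190 before 0) = 142/190 = 71/95

Let u_k = P(hit 190 before 0 | start at k). Then u_0 = 0, u_190 = 1, and u_k = u_{k-1}/2 + u_{k+1}/2 for 1 ≤ k ≤ 189. This harmonic recurrence is solved by u_k = k/190, giving u_142 = 142/190 = 71/95.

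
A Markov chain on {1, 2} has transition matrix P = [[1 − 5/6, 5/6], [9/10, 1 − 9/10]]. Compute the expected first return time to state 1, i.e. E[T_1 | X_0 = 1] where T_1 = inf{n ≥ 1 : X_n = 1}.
E[T_1 | X_0 = 1] = 1/π_1 = 52/27

For an irreducible recurrent Markov chain with stationary distribution π, E[T_i | X_0 = i] = 1/π_i (Kac's formula). Here π_1 = (9/10)/(5/6 + 9/10) = (9/10)/(26/15) = 27/52, so E[T_1 | X_0 = 1] = 1/π_1 = (5/6 + 9/10)/(9/10) = (26/15)/(9/10) = 52/27.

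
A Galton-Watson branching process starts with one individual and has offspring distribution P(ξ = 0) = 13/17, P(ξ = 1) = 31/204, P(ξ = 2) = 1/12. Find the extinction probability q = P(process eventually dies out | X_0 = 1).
q = 1

Mean offspring μ = 0·13/17 + 1·31/204 + 2·1/12 = 65/204 ≤ 1. For μ ≤ 1 with offspring not concentrated at 1, the Galton-Watson process goes extinct almost surely, so q = 1.
(Algebraic check: The pgf is f(s) = 13/17 + 31/204·s + 1/12·s². The extinction probability q is the smallest fixed point of f in [0, 1]. Setting s = f(s):
  1/12·s² + (31/204 − 1)·s + 13/17 = 0
  1/12·s² − (13/17 + 1/12)·s + 13/17 = 0
which factors as (s − 1)·(1/12·s − 13/17) = 0, giving roots s = 1 and s = (13/17)/(1/12) = 156/17. Since 156/17 ≥ 1, the smallest root in [0, 1] is s = 1.)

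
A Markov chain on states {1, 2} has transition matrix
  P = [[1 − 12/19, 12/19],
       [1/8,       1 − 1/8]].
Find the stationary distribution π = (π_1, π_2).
π_1 = 19/115, π_2 = 96/115

Solve πP = π with π_1 + π_2 = 1. From πP = π: π_1 · (1 − 12/19) + π_2 · 1/8 = π_1 ⇒ π_2 · 1/8 = π_1 · 12/19 ⇒ π_2/π_1 = (12/19)/(1/8) = 96/19. Together with π_1 + π_2 = 1:
  π_1 = (1/8)/(12/19 + 1/8) = (1/8)/(115/152) = 19/115,
  π_2 = (12/19)/(12/19 + 1/8) = (12/19)/(115/152) = 96/115.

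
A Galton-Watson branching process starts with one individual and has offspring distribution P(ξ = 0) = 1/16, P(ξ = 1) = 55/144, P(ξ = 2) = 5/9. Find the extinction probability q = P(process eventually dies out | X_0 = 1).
q = 9/80

The pgf is f(s) = 1/16 + 55/144·s + 5/9·s². The extinction probability q is the smallest fixed point of f in [0, 1]. Setting s = f(s):
  5/9·s² + (55/144 − 1)·s + 1/16 = 0
  5/9·s² − (1/16 + 5/9)·s + 1/16 = 0
which factors as (s − 1)·(5/9·s − 1/16) = 0, giving roots s = 1 and s = (1/16)/(5/9) = 9/80.
Mean offspring μ = 55/144 + 2·5/9 = 215/144 > 1 (supercritical), so q < 1. The extinction probability is the smaller root: q = (1/16)/(5/9) = 9/80.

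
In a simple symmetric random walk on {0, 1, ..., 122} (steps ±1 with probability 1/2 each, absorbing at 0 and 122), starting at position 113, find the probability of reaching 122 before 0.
P(hit 122 before 0) = 113/122

Let u_k = P(hit 122 before 0 | start at k). Then u_0 = 0, u_122 = 1, and u_k = u_{k-1}/2 + u_{k+1}/2 for 1 ≤ k ≤ 121. This harmonic recurrence is solved by u_k = k/122, giving u_113 = 113/122.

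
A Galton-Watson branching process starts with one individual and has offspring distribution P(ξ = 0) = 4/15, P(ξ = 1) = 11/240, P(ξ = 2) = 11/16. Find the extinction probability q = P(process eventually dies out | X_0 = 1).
q = 64/165

The pgf is f(s) = 4/15 + 11/240·s + 11/16·s². The extinction probability q is the smallest fixed point of f in [0, 1]. Setting s = f(s):
  11/16·s² + (11/240 − 1)·s + 4/15 = 0
  11/16·s² − (4/15 + 11/16)·s + 4/15 = 0
which factors as (s − 1)·(11/16·s − 4/15) = 0, giving roots s = 1 and s = (4/15)/(11/16) = 64/165.
Mean offspring μ = 11/240 + 2·11/16 = 341/240 > 1 (supercritical), so q < 1. The extinction probability is the smaller root: q = (4/15)/(11/16) = 64/165.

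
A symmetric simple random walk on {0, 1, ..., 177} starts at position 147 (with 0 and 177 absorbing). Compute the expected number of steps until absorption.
E[τ | X_0 = 147] = 4410

Let v_k = E[τ | X_0 = k]. Boundary: v_0 = v_177 = 0. Recurrence: v_k = 1 + (v_{k-1} + v_{k+1})/2 for 1 ≤ k ≤ 176. The particular solution to v_k − (v_{k-1} + v_{k+1})/2 = 1 is v_k = −k^2. Adding homogeneous solution A + B k and matching boundaries gives v_k = k (177 − k). Substituting k = 147: v_147 = 147 · 30 = 4410.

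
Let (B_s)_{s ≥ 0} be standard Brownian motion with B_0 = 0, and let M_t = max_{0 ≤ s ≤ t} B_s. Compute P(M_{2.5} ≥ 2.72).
P(M_{2.5} ≥ 2.72) = 2·P(B_{2.5} ≥ 2.72) = 2(1 − Φ(2.72/√2.5)) ≈ 0.0854

By the reflection principle for Brownian motion, P(M_t ≥ a) = 2 · P(B_t ≥ a) for a ≥ 0. Since B_t ~ N(0, t), P(B_t ≥ 2.72) = 1 − Φ(2.72/√t) = 1 − Φ(2.72/√2.5) = 1 − Φ(1.7203). So
  P(M_{2.5} ≥ 2.72) = 2(1 − Φ(1.7203)) ≈ 0.0854.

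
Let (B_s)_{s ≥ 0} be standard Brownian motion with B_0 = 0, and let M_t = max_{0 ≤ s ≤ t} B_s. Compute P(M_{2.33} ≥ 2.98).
P(M_{2.33} ≥ 2.98) = 2·P(B_{2.33} ≥ 2.98) = 2(1 − Φ(2.98/√2.33)) ≈ 0.0509

By the reflection principle for Brownian motion, P(M_t ≥ a) = 2 · P(B_t ≥ a) for a ≥ 0. Since B_t ~ N(0, t), P(B_t ≥ 2.98) = 1 − Φ(2.98/√t) = 1 − Φ(2.98/√2.33) = 1 − Φ(1.9523). So
  P(M_{2.33} ≥ 2.98) = 2(1 − Φ(1.9523)) ≈ 0.0509.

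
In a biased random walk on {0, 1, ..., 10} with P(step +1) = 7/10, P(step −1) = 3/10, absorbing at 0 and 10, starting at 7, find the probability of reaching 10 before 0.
P(hit 10 before 0) = (1 − (3/7)^7) / (1 − (3/7)^10) = 70431277/70604050

Let u_k denote P(reach 10 before 0 | start at k). Boundary: u_0 = 0, u_10 = 1. Recurrence: u_k = 7/10·u_{k+1} + 3/10·u_{k-1} for 1 ≤ k ≤ 9. Try u_k = A + B·r^k with r = q/p = (3/10)/(7/10) = 3/7. Substitution satisfies the recurrence; boundary conditions give:
  u_k = (1 − r^k) / (1 − r^N) = (1 − (3/7)^7) / (1 − (3/7)^10) = 70431277/70604050.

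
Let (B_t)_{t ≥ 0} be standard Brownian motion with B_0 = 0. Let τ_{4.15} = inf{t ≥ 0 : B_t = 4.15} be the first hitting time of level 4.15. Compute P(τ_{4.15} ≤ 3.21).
P(τ_{4.15} ≤ 3.21) = 2(1 − Φ(4.15/√3.21)) = 2(1 − Φ(2.3163)) ≈ 0.0205

By the reflection principle for standard BM, P(τ_b ≤ t) = 2 · P(B_t ≥ b). Since B_t ~ N(0, t), P(B_t ≥ 4.15) = 1 − Φ(4.15/√t) = 1 − Φ(4.15/√3.21) = 1 − Φ(2.3163) ≈ 0.01027. Doubling: P(τ_{4.15} ≤ 3.21) ≈ 2 · 0.01027 = 0.02054 ≈ 0.0205.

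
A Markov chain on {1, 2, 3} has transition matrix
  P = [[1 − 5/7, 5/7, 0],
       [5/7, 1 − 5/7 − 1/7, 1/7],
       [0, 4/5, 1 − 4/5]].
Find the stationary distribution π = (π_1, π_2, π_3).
π = (28/61, 28/61, 5/61)

This is a birth-death chain on three states, which satisfies detailed balance: π_1 · P_{12} = π_2 · P_{21} and π_2 · P_{23} = π_3 · P_{32}.
From π_1 · 5/7 = π_2 · 5/7: π_2/π_1 = (5/7)/(5/7) = 1.
From π_2 · 1/7 = π_3 · 4/5: π_3/π_2 = (1/7)/(4/5) = 5/28.
Take π_1 proportional to 1; then unnormalized π = (1, 1, 5/28). Normalize by dividing by the sum 61/28:
  π = (28/61, 28/61, 5/61).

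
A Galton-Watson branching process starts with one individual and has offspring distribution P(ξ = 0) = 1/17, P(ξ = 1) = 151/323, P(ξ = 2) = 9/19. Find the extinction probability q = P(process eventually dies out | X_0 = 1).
q = 19/153

The pgf is f(s) = 1/17 + 151/323·s + 9/19·s². The extinction probability q is the smallest fixed point of f in [0, 1]. Setting s = f(s):
  9/19·s² + (151/323 − 1)·s + 1/17 = 0
  9/19·s² − (1/17 + 9/19)·s + 1/17 = 0
which factors as (s − 1)·(9/19·s − 1/17) = 0, giving roots s = 1 and s = (1/17)/(9/19) = 19/153.
Mean offspring μ = 151/323 + 2·9/19 = 457/323 > 1 (supercritical), so q < 1. The extinction probability is the smaller root: q = (1/17)/(9/19) = 19/153.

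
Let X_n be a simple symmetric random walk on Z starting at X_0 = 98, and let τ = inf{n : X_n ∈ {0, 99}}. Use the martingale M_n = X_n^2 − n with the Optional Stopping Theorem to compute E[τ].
E[τ] = 98

M_n = X_n^2 − n is a martingale (since E[X_{n+1}^2 | F_n] = X_n^2 + 1). By OST (τ has finite mean in a bounded region), E[M_τ] = E[M_0] = X_0^2 − 0 = 98^2 = 9604. Also E[M_τ] = E[X_τ^2] − E[τ]. The walk exits at 0 or 99, with P(hit 99 first) = 98/99, so E[X_τ^2] = 99^2 · 98/99 + 0 = 9702. Thus E[τ] = E[X_τ^2] − E[M_τ] = 9702 − 9604 = 98 = 98(99 − 98) = 98.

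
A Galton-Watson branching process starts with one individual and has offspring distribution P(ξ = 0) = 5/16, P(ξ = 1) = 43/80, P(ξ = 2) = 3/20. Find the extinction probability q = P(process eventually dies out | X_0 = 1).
q = 1

Mean offspring μ = 0·5/16 + 1·43/80 + 2·3/20 = 67/80 ≤ 1. For μ ≤ 1 with offspring not concentrated at 1, the Galton-Watson process goes extinct almost surely, so q = 1.
(Algebraic check: The pgf is f(s) = 5/16 + 43/80·s + 3/20·s². The extinction probability q is the smallest fixed point of f in [0, 1]. Setting s = f(s):
  3/20·s² + (43/80 − 1)·s + 5/16 = 0
  3/20·s² − (5/16 + 3/20)·s + 5/16 = 0
which factors as (s − 1)·(3/20·s − 5/16) = 0, giving roots s = 1 and s = (5/16)/(3/20) = 25/12. Since 25/12 ≥ 1, the smallest root in [0, 1] is s = 1.)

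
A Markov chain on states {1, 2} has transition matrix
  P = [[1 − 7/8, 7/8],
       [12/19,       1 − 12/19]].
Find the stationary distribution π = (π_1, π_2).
π_1 = 96/229, π_2 = 133/229

Solve πP = π with π_1 + π_2 = 1. From πP = π: π_1 · (1 − 7/8) + π_2 · 12/19 = π_1 ⇒ π_2 · 12/19 = π_1 · 7/8 ⇒ π_2/π_1 = (7/8)/(12/19) = 133/96. Together with π_1 + π_2 = 1:
  π_1 = (12/19)/(7/8 + 12/19) = (12/19)/(229/152) = 96/229,
  π_2 = (7/8)/(7/8 + 12/19) = (7/8)/(229/152) = 133/229.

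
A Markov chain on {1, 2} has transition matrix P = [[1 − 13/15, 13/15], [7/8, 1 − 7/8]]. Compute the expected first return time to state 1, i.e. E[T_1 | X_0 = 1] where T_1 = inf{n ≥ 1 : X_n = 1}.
E[T_1 | X_0 = 1] = 1/π_1 = 209/105

For an irreducible recurrent Markov chain with stationary distribution π, E[T_i | X_0 = i] = 1/π_i (Kac's formula). Here π_1 = (7/8)/(13/15 + 7/8) = (7/8)/(209/120) = 105/209, so E[T_1 | X_0 = 1] = 1/π_1 = (13/15 + 7/8)/(7/8) = (209/120)/(7/8) = 209/105.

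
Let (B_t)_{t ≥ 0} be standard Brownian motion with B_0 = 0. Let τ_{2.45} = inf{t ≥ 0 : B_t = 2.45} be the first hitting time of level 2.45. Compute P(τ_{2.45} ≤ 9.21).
P(τ_{2.45} ≤ 9.21) = 2(1 − Φ(2.45/√9.21)) = 2(1 − Φ(0.8073)) ≈ 0.4195

By the reflection principle for standard BM, P(τ_b ≤ t) = 2 · P(B_t ≥ b). Since B_t ~ N(0, t), P(B_t ≥ 2.45) = 1 − Φ(2.45/√t) = 1 − Φ(2.45/√9.21) = 1 − Φ(0.8073) ≈ 0.20975. Doubling: P(τ_{2.45} ≤ 9.21) ≈ 2 · 0.20975 = 0.41950 ≈ 0.4195.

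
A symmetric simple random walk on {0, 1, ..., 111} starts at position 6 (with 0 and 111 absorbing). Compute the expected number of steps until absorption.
E[τ | X_0 = 6] = 630

Let v_k = E[τ | X_0 = k]. Boundary: v_0 = v_111 = 0. Recurrence: v_k = 1 + (v_{k-1} + v_{k+1})/2 for 1 ≤ k ≤ 110. The particular solution to v_k − (v_{k-1} + v_{k+1})/2 = 1 is v_k = −k^2. Adding homogeneous solution A + B k and matching boundaries gives v_k = k (111 − k). Substituting k = 6: v_6 = 6 · 105 = 630.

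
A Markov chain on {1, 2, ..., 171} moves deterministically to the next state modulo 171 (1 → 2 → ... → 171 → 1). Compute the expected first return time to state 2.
E[T_2 | X_0 = 2] = 171

The chain cycles deterministically, so starting at state 2 it returns in exactly 171 steps. Equivalently, the stationary distribution is uniform π_j = 1/171 for every state j, so by Kac's formula E[T_2] = 1/π_2 = 171.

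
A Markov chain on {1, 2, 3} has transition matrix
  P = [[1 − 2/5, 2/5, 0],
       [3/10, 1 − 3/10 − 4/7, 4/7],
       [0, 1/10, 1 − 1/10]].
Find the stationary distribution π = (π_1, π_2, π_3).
π = (21/209, 28/209, 160/209)

This is a birth-death chain on three states, which satisfies detailed balance: π_1 · P_{12} = π_2 · P_{21} and π_2 · P_{23} = π_3 · P_{32}.
From π_1 · 2/5 = π_2 · 3/10: π_2/π_1 = (2/5)/(3/10) = 4/3.
From π_2 · 4/7 = π_3 · 1/10: π_3/π_2 = (4/7)/(1/10) = 40/7.
Take π_1 proportional to 1; then unnormalized π = (1, 4/3, 160/21). Normalize by dividing by the sum 209/21:
  π = (21/209, 28/209, 160/209).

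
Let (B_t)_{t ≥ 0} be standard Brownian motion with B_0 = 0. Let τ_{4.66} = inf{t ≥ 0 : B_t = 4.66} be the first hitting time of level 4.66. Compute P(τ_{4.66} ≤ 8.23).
P(τ_{4.66} ≤ 8.23) = 2(1 − Φ(4.66/√8.23)) = 2(1 − Φ(1.6244)) ≈ 0.1043

By the reflection principle for standard BM, P(τ_b ≤ t) = 2 · P(B_t ≥ b). Since B_t ~ N(0, t), P(B_t ≥ 4.66) = 1 − Φ(4.66/√t) = 1 − Φ(4.66/√8.23) = 1 − Φ(1.6244) ≈ 0.05215. Doubling: P(τ_{4.66} ≤ 8.23) ≈ 2 · 0.05215 = 0.10430 ≈ 0.1043.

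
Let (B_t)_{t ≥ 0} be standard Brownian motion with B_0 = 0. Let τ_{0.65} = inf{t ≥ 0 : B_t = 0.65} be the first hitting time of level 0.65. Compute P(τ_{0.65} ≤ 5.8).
P(τ_{0.65} ≤ 5.8) = 2(1 − Φ(0.65/√5.8)) = 2(1 − Φ(0.2699)) ≈ 0.7872

By the reflection principle for standard BM, P(τ_b ≤ t) = 2 · P(B_t ≥ b). Since B_t ~ N(0, t), P(B_t ≥ 0.65) = 1 − Φ(0.65/√t) = 1 − Φ(0.65/√5.8) = 1 − Φ(0.2699) ≈ 0.39362. Doubling: P(τ_{0.65} ≤ 5.8) ≈ 2 · 0.39362 = 0.78724 ≈ 0.7872.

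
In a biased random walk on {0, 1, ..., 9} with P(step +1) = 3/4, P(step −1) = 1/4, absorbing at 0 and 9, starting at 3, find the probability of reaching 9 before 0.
P(hit 9 before 0) = (1 − (1/3)^3) / (1 − (1/3)^9) = 729/757

Let u_k denote P(reach 9 before 0 | start at k). Boundary: u_0 = 0, u_9 = 1. Recurrence: u_k = 3/4·u_{k+1} + 1/4·u_{k-1} for 1 ≤ k ≤ 8. Try u_k = A + B·r^k with r = q/p = (1/4)/(3/4) = 1/3. Substitution satisfies the recurrence; boundary conditions give:
  u_k = (1 − r^k) / (1 − r^N) = (1 − (1/3)^3) / (1 − (1/3)^9) = 729/757.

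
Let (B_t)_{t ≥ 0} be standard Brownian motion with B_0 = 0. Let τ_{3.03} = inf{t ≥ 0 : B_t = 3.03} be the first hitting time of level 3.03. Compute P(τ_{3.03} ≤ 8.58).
P(τ_{3.03} ≤ 8.58) = 2(1 − Φ(3.03/√8.58)) = 2(1 − Φ(1.0344)) ≈ 0.3009

By the reflection principle for standard BM, P(τ_b ≤ t) = 2 · P(B_t ≥ b). Since B_t ~ N(0, t), P(B_t ≥ 3.03) = 1 − Φ(3.03/√t) = 1 − Φ(3.03/√8.58) = 1 − Φ(1.0344) ≈ 0.15047. Doubling: P(τ_{3.03} ≤ 8.58) ≈ 2 · 0.15047 = 0.30094 ≈ 0.3009.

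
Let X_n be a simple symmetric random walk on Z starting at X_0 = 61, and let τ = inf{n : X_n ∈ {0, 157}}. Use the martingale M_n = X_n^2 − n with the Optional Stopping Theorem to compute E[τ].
E[τ] = 5856

M_n = X_n^2 − n is a martingale (since E[X_{n+1}^2 | F_n] = X_n^2 + 1). By OST (τ has finite mean in a bounded region), E[M_τ] = E[M_0] = X_0^2 − 0 = 61^2 = 3721. Also E[M_τ] = E[X_τ^2] − E[τ]. The walk exits at 0 or 157, with P(hit 157 first) = 61/157, so E[X_τ^2] = 157^2 · 61/157 + 0 = 9577. Thus E[τ] = E[X_τ^2] − E[M_τ] = 9577 − 3721 = 5856 = 61(157 − 61) = 5856.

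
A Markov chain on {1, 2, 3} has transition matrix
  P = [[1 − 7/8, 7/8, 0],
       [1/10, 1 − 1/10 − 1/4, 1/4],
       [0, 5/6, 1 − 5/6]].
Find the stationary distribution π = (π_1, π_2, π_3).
π = (8/99, 70/99, 7/33)

This is a birth-death chain on three states, which satisfies detailed balance: π_1 · P_{12} = π_2 · P_{21} and π_2 · P_{23} = π_3 · P_{32}.
From π_1 · 7/8 = π_2 · 1/10: π_2/π_1 = (7/8)/(1/10) = 35/4.
From π_2 · 1/4 = π_3 · 5/6: π_3/π_2 = (1/4)/(5/6) = 3/10.
Take π_1 proportional to 1; then unnormalized π = (1, 35/4, 21/8). Normalize by dividing by the sum 99/8:
  π = (8/99, 70/99, 7/33).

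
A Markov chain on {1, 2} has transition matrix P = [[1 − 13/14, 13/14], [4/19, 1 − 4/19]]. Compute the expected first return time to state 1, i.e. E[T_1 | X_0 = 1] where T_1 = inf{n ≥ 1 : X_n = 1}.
E[T_1 | X_0 = 1] = 1/π_1 = 303/56

For an irreducible recurrent Markov chain with stationary distribution π, E[T_i | X_0 = i] = 1/π_i (Kac's formula). Here π_1 = (4/19)/(13/14 + 4/19) = (4/19)/(303/266) = 56/303, so E[T_1 | X_0 = 1] = 1/π_1 = (13/14 + 4/19)/(4/19) = (303/266)/(4/19) = 303/56.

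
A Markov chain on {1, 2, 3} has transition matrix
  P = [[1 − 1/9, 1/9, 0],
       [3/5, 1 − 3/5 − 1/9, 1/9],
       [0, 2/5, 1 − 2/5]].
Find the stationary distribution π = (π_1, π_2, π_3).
π = (486/601, 90/601, 25/601)

This is a birth-death chain on three states, which satisfies detailed balance: π_1 · P_{12} = π_2 · P_{21} and π_2 · P_{23} = π_3 · P_{32}.
From π_1 · 1/9 = π_2 · 3/5: π_2/π_1 = (1/9)/(3/5) = 5/27.
From π_2 · 1/9 = π_3 · 2/5: π_3/π_2 = (1/9)/(2/5) = 5/18.
Take π_1 proportional to 1; then unnormalized π = (1, 5/27, 25/486). Normalize by dividing by the sum 601/486:
  π = (486/601, 90/601, 25/601).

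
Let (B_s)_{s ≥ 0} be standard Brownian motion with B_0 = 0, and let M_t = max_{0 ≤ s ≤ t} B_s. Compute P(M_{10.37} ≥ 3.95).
P(M_{10.37} ≥ 3.95) = 2·P(B_{10.37} ≥ 3.95) = 2(1 − Φ(3.95/√10.37)) ≈ 0.2200

By the reflection principle for Brownian motion, P(M_t ≥ a) = 2 · P(B_t ≥ a) for a ≥ 0. Since B_t ~ N(0, t), P(B_t ≥ 3.95) = 1 − Φ(3.95/√t) = 1 − Φ(3.95/√10.37) = 1 − Φ(1.2266). So
  P(M_{10.37} ≥ 3.95) = 2(1 − Φ(1.2266)) ≈ 0.2200.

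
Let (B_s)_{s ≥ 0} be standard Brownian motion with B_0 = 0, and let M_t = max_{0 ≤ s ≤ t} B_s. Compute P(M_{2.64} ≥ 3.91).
P(M_{2.64} ≥ 3.91) = 2·P(B_{2.64} ≥ 3.91) = 2(1 − Φ(3.91/√2.64)) ≈ 0.0161

By the reflection principle for Brownian motion, P(M_t ≥ a) = 2 · P(B_t ≥ a) for a ≥ 0. Since B_t ~ N(0, t), P(B_t ≥ 3.91) = 1 − Φ(3.91/√t) = 1 − Φ(3.91/√2.64) = 1 − Φ(2.4064). So
  P(M_{2.64} ≥ 3.91) = 2(1 − Φ(2.4064)) ≈ 0.0161.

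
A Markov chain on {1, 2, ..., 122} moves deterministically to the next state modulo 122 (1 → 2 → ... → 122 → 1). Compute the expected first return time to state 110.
E[T_110 | X_0 = 110] = 122

The chain cycles deterministically, so starting at state 110 it returns in exactly 122 steps. Equivalently, the stationary distribution is uniform π_j = 1/122 for every state j, so by Kac's formula E[T_110] = 1/π_110 = 122.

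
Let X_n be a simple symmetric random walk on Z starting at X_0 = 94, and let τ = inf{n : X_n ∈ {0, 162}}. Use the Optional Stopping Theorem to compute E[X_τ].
E[X_τ] = 94

X_n is a martingale and τ is a bounded-mean stopping time (indeed τ is finite a.s. with bounded expectation since the walk is in a bounded region). By the OST, E[X_τ] = E[X_0] = 94. Equivalently: E[X_τ] = 162 · P(hit 162 first) + 0 · P(hit 0 first) = 162 · (94/162) = 94.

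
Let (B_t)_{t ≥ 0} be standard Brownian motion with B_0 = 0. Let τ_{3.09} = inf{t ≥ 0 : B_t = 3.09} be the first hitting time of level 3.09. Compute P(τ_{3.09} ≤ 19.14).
P(τ_{3.09} ≤ 19.14) = 2(1 − Φ(3.09/√19.14)) = 2(1 − Φ(0.7063)) ≈ 0.4800

By the reflection principle for standard BM, P(τ_b ≤ t) = 2 · P(B_t ≥ b). Since B_t ~ N(0, t), P(B_t ≥ 3.09) = 1 − Φ(3.09/√t) = 1 − Φ(3.09/√19.14) = 1 − Φ(0.7063) ≈ 0.24000. Doubling: P(τ_{3.09} ≤ 19.14) ≈ 2 · 0.24000 = 0.48000 ≈ 0.4800.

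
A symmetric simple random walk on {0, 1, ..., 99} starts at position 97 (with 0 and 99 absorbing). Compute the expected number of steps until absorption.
E[τ | X_0 = 97] = 194

Let v_k = E[τ | X_0 = k]. Boundary: v_0 = v_99 = 0. Recurrence: v_k = 1 + (v_{k-1} + v_{k+1})/2 for 1 ≤ k ≤ 98. The particular solution to v_k − (v_{k-1} + v_{k+1})/2 = 1 is v_k = −k^2. Adding homogeneous solution A + B k and matching boundaries gives v_k = k (99 − k). Substituting k = 97: v_97 = 97 · 2 = 194.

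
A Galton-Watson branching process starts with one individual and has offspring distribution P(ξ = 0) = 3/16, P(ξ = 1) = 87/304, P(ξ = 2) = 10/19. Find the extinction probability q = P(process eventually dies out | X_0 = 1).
q = 57/160

The pgf is f(s) = 3/16 + 87/304·s + 10/19·s². The extinction probability q is the smallest fixed point of f in [0, 1]. Setting s = f(s):
  10/19·s² + (87/304 − 1)·s + 3/16 = 0
  10/19·s² − (3/16 + 10/19)·s + 3/16 = 0
which factors as (s − 1)·(10/19·s − 3/16) = 0, giving roots s = 1 and s = (3/16)/(10/19) = 57/160.
Mean offspring μ = 87/304 + 2·10/19 = 407/304 > 1 (supercritical), so q < 1. The extinction probability is the smaller root: q = (3/16)/(10/19) = 57/160.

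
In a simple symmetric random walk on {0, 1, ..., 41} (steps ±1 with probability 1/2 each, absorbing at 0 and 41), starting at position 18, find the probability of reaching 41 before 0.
P(hit 41 before 0) = 18/41

Let u_k = P(hit 41 before 0 | start at k). Then u_0 = 0, u_41 = 1, and u_k = u_{k-1}/2 + u_{k+1}/2 for 1 ≤ k ≤ 40. This harmonic recurrence is solved by u_k = k/41, giving u_18 = 18/41.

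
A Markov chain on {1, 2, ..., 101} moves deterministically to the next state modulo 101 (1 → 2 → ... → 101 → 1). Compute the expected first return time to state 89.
E[T_89 | X_0 = 89] = 101

The chain cycles deterministically, so starting at state 89 it returns in exactly 101 steps. Equivalently, the stationary distribution is uniform π_j = 1/101 for every state j, so by Kac's formula E[T_89] = 1/π_89 = 101.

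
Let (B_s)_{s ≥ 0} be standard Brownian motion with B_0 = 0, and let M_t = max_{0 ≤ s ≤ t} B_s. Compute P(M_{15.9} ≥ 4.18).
P(M_{15.9} ≥ 4.18) = 2·P(B_{15.9} ≥ 4.18) = 2(1 − Φ(4.18/√15.9)) ≈ 0.2945

By the reflection principle for Brownian motion, P(M_t ≥ a) = 2 · P(B_t ≥ a) for a ≥ 0. Since B_t ~ N(0, t), P(B_t ≥ 4.18) = 1 − Φ(4.18/√t) = 1 − Φ(4.18/√15.9) = 1 − Φ(1.0483). So
  P(M_{15.9} ≥ 4.18) = 2(1 − Φ(1.0483)) ≈ 0.2945.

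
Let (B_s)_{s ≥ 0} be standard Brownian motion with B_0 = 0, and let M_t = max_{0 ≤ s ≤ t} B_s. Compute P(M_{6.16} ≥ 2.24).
P(M_{6.16} ≥ 2.24) = 2·P(B_{6.16} ≥ 2.24) = 2(1 − Φ(2.24/√6.16)) ≈ 0.3668

By the reflection principle for Brownian motion, P(M_t ≥ a) = 2 · P(B_t ≥ a) for a ≥ 0. Since B_t ~ N(0, t), P(B_t ≥ 2.24) = 1 − Φ(2.24/√t) = 1 − Φ(2.24/√6.16) = 1 − Φ(0.9025). So
  P(M_{6.16} ≥ 2.24) = 2(1 − Φ(0.9025)) ≈ 0.3668.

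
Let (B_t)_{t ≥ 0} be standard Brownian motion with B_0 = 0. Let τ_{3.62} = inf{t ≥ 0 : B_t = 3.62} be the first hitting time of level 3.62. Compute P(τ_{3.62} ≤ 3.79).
P(τ_{3.62} ≤ 3.79) = 2(1 − Φ(3.62/√3.79)) = 2(1 − Φ(1.8595)) ≈ 0.0630

By the reflection principle for standard BM, P(τ_b ≤ t) = 2 · P(B_t ≥ b). Since B_t ~ N(0, t), P(B_t ≥ 3.62) = 1 − Φ(3.62/√t) = 1 − Φ(3.62/√3.79) = 1 − Φ(1.8595) ≈ 0.03148. Doubling: P(τ_{3.62} ≤ 3.79) ≈ 2 · 0.03148 = 0.06296 ≈ 0.0630.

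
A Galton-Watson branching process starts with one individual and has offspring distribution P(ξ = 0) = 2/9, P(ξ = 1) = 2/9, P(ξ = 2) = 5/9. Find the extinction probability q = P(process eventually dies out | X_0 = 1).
q = 2/5

The pgf is f(s) = 2/9 + 2/9·s + 5/9·s². The extinction probability q is the smallest fixed point of f in [0, 1]. Setting s = f(s):
  5/9·s² + (2/9 − 1)·s + 2/9 = 0
  5/9·s² − (2/9 + 5/9)·s + 2/9 = 0
which factors as (s − 1)·(5/9·s − 2/9) = 0, giving roots s = 1 and s = (2/9)/(5/9) = 2/5.
Mean offspring μ = 2/9 + 2·5/9 = 4/3 > 1 (supercritical), so q < 1. The extinction probability is the smaller root: q = (2/9)/(5/9) = 2/5.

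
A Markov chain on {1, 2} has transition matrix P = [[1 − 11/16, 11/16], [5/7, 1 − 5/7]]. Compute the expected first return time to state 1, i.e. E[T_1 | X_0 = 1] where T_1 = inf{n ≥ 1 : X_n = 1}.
E[T_1 | X_0 = 1] = 1/π_1 = 157/80

For an irreducible recurrent Markov chain with stationary distribution π, E[T_i | X_0 = i] = 1/π_i (Kac's formula). Here π_1 = (5/7)/(11/16 + 5/7) = (5/7)/(157/112) = 80/157, so E[T_1 | X_0 = 1] = 1/π_1 = (11/16 + 5/7)/(5/7) = (157/112)/(5/7) = 157/80.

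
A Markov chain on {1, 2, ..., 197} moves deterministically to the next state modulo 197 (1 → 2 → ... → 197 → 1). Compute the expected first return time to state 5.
E[T_5 | X_0 = 5] = 197

The chain cycles deterministically, so starting at state 5 it returns in exactly 197 steps. Equivalently, the stationary distribution is uniform π_j = 1/197 for every state j, so by Kac's formula E[T_5] = 1/π_5 = 197.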